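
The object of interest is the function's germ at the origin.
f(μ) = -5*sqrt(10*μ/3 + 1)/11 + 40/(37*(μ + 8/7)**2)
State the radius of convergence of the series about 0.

The radius of convergence is 3/10.

Denominator factor (μ + 8/7)^2: pole of order 2 at -8/7, modulus 8/7.
Branch term (-5/11)*sqrt(1 - μ/(-3/10)): its argument vanishes at μ = -3/10, a square-root branch point, modulus 3/10.
The radius of convergence is the smallest modulus among the singular points: 3/10.


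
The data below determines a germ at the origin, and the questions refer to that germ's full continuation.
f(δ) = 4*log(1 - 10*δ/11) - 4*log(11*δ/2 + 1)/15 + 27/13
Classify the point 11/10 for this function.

The term (4)*log(1 - δ/(11/10)) has argument 1 - 11/10/(11/10) = 0 at 11/10: a logarithmic (infinitely-sheeted) branch point; the remaining terms are analytic or single-valued there.

The point is a logarithmic branch point.


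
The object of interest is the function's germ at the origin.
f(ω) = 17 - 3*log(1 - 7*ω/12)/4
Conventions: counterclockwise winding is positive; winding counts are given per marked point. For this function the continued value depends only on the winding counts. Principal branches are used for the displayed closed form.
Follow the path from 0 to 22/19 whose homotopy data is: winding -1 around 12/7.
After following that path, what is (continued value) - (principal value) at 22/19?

Continued minus principal equals (3/2)*pi*i.

The rational part is single-valued and drops out of the difference; each branch term changes only by its own monodromy.
(-3/4)*log(1 - ω/(12/7)): each positive loop around 12/7 adds 2*pi*i to the log, so winding -1 contributes (-3/4)*(-1)*2*pi*i = (3/2)*pi*i.
Summing the contributions at ω = 22/19 gives (3/2)*pi*i.


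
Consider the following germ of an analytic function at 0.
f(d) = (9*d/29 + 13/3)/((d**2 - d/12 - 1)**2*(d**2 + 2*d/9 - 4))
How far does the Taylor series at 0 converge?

Denominator factor (d**2 + 2*d/9 - 4): discriminant 1300/81, real irrational roots -1/9 + (5/9)*sqrt(13) and -1/9 - (5/9)*sqrt(13); poles of order 1, moduli -1/9 + (5/9)*sqrt(13) and 1/9 + (5/9)*sqrt(13).
Denominator factor (d**2 - d/12 - 1)^2: discriminant 577/144, real irrational roots 1/24 + (1/24)*sqrt(577) and 1/24 - (1/24)*sqrt(577); poles of order 2, moduli 1/24 + (1/24)*sqrt(577) and -1/24 + (1/24)*sqrt(577).
The radius of convergence is the smallest modulus among the singular points: -1/24 + (1/24)*sqrt(577).

The radius of convergence is -1/24 + (1/24)*sqrt(577).


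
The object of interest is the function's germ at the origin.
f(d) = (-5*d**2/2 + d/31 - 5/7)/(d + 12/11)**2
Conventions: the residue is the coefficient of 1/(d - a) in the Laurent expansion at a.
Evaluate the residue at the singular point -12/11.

At the order-2 pole -12/11 set g(d) = (d - (-12/11))^2*f(d) = -5*d**2/2 + d/31 - 5/7.
Order-2 pole: residue = g'(a); g'(-12/11) = 1871/341, so the residue is 1871/341.

The residue is 1871/341.


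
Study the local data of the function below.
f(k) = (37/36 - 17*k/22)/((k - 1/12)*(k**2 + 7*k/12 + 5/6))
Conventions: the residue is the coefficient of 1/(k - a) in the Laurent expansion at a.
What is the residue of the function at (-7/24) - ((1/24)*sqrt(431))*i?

The residue is (-763/1408) - ((19923/606848)*sqrt(431))*i.


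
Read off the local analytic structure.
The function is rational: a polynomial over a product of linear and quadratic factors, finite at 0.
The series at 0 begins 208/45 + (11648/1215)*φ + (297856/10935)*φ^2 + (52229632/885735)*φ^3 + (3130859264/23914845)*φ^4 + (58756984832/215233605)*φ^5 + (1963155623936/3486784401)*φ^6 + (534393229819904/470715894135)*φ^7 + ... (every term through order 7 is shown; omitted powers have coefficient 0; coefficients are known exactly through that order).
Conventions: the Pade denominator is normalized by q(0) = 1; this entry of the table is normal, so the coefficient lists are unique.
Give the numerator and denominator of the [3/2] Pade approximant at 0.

The Pade approximant has numerator coefficients [208/45, 1532824384/62932295, 4930848/1338985, 2115300096/62932295]; denominator coefficients [1, 1085909860/339834393, -107572231922/9175528611].

Taylor coefficients needed (read off): a_0 = 208/45, a_1 = 11648/1215, a_2 = 297856/10935, a_3 = 52229632/885735, a_4 = 3130859264/23914845, a_5 = 58756984832/215233605.
Write the denominator as Q(φ) = 1 + q1*φ + q2*φ^2. Requiring Q*f - P = O(φ^6) with deg P <= 3 kills the coefficients of φ^4..φ^5 in Q*f:
  φ^4: a_4 + q1*a_3 + q2*a_2 = 0, i.e. 3130859264/23914845 + (52229632/885735)*q1 + (297856/10935)*q2 = 0.
  φ^5: a_5 + q1*a_4 + q2*a_3 = 0, i.e. 58756984832/215233605 + (3130859264/23914845)*q1 + (52229632/885735)*q2 = 0.
Solving this linear system: q1 = 1085909860/339834393, q2 = -107572231922/9175528611.
The numerator is Q*f truncated at degree 3: P0 = a_0 = 208/45; P1 = a_1 + q1*a_0 = 1532824384/62932295; P2 = a_2 + q1*a_1 + q2*a_0 = 4930848/1338985; P3 = a_3 + q1*a_2 + q2*a_1 = 2115300096/62932295.


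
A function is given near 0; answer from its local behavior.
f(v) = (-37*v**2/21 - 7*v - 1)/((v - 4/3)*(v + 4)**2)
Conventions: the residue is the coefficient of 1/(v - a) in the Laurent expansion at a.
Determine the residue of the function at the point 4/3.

At the order-1 pole 4/3 set g(v) = (v - (4/3))*f(v) = (-37*v**2/21 - 7*v - 1)/(v + 4)**2.
Simple pole: residue = g(a) at a = 4/3, which is -2545/5376.

The residue is -2545/5376.


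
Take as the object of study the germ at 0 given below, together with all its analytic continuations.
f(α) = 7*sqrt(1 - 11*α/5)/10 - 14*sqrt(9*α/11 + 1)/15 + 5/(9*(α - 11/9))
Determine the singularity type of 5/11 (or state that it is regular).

The point is an algebraic (square-root) branch point.

The term (7/10)*sqrt(1 - α/(5/11)) has argument 1 - 5/11/(5/11) = 0 at 5/11: a square-root (algebraic, two-sheeted) branch point; the remaining terms are analytic or single-valued there.


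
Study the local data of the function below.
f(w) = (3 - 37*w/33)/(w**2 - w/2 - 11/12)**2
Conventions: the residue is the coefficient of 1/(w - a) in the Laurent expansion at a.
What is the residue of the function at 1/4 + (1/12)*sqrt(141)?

The factor w**2 - w/2 - 11/12 splits as (w - a)(w - a') with a = 1/4 + (1/12)*sqrt(141), a' = 1/4 - (1/12)*sqrt(141). At the order-2 pole a set g(w) = (w - a)^2*f(w) = [3 - 37*w/33] / (w - a')^2.
Order-2 pole: residue = g'(a); g'(1/4 + (1/12)*sqrt(141)) = -(1436/24299)*sqrt(141), so the residue is -(1436/24299)*sqrt(141).

The residue is -(1436/24299)*sqrt(141).


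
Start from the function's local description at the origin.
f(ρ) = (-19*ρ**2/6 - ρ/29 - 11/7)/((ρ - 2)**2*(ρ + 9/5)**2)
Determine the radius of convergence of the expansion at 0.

Denominator factor (ρ - 2)^2: pole of order 2 at 2, modulus 2.
Denominator factor (ρ + 9/5)^2: pole of order 2 at -9/5, modulus 9/5.
The radius of convergence is the smallest modulus among the singular points: 9/5.

The radius of convergence is 9/5.


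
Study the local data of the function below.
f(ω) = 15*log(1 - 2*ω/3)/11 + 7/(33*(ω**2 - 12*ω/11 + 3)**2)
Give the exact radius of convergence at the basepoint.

The radius of convergence is 3/2.

Denominator factor (ω**2 - 12*ω/11 + 3)^2: discriminant -1308/121, complex-conjugate roots (6/11) + ((1/11)*sqrt(327))*i and (6/11) - ((1/11)*sqrt(327))*i; poles of order 2, moduli sqrt(3) and sqrt(3).
Branch term (15/11)*log(1 - ω/(3/2)): its argument vanishes at ω = 3/2, a logarithmic branch point, modulus 3/2.
The radius of convergence is the smallest modulus among the singular points: 3/2.


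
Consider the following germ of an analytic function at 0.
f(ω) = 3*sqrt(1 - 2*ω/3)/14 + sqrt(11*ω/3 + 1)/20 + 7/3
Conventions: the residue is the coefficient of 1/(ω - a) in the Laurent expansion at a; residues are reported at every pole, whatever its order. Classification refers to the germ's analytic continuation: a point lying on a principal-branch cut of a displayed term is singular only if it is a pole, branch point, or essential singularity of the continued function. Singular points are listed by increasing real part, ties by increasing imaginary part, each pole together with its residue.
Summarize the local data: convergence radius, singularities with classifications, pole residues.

Radius of convergence at 0: 3/11.
At -3/11: an algebraic (square-root) branch point.
At 3/2: an algebraic (square-root) branch point.

Branch term (3/14)*sqrt(1 - ω/(3/2)): its argument vanishes at ω = 3/2, a square-root branch point, modulus 3/2.
Branch term (1/20)*sqrt(1 - ω/(-3/11)): its argument vanishes at ω = -3/11, a square-root branch point, modulus 3/11.
The radius of convergence is the smallest modulus among the singular points: 3/11.
List the singular points by increasing real part (a conjugate pair: the negative imaginary part first).


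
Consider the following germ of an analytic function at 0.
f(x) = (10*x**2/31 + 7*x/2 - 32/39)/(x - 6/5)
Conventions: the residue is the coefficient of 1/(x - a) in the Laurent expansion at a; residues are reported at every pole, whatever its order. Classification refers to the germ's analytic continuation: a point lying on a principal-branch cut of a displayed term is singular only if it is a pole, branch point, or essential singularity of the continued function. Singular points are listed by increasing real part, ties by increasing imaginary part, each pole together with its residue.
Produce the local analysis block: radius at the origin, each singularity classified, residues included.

Denominator factor (x - 6/5): pole of order 1 at 6/5, modulus 6/5.
The radius of convergence is the smallest modulus among the singular points: 6/5.
At the order-1 pole 6/5 set g(x) = (x - (6/5))*f(x) = 10*x**2/31 + 7*x/2 - 32/39.
Simple pole: residue = g(a) at a = 6/5, which is 23237/6045.

Radius of convergence at 0: 6/5.
At 6/5: a pole of order 1; residue 23237/6045.


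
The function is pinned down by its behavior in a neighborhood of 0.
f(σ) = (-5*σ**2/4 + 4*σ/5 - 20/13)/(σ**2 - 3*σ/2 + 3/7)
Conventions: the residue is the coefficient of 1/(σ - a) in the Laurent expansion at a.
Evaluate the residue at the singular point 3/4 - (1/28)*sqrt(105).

The residue is -43/80 + (26339/109200)*sqrt(105).

The factor σ**2 - 3*σ/2 + 3/7 splits as (σ - a)(σ - a') with a = 3/4 - (1/28)*sqrt(105), a' = 3/4 + (1/28)*sqrt(105). At the order-1 pole a set g(σ) = (σ - a)*f(σ) = [-5*σ**2/4 + 4*σ/5 - 20/13] / (σ - a').
Simple pole: residue = g(a) at a = 3/4 - (1/28)*sqrt(105), which is -43/80 + (26339/109200)*sqrt(105).


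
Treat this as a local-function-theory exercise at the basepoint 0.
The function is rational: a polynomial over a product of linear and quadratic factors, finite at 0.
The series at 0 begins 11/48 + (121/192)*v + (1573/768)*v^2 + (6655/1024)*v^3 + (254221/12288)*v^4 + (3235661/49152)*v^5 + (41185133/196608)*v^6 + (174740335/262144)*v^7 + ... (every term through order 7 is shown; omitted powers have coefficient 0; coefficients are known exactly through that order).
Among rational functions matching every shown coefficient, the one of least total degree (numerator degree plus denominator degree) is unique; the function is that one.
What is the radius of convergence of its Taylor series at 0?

The radius of convergence is -1 + (1/11)*sqrt(209).

No rational of total degree below 2 reproduces all 8 coefficients; solving the [0/2] Pade equations on them gives f(v) = -1/(6*(v**2 + 2*v - 8/11)), whose expansion matches every shown term.
Denominator factor (v**2 + 2*v - 8/11): discriminant 76/11, real irrational roots -1 + (1/11)*sqrt(209) and -1 - (1/11)*sqrt(209); poles of order 1, moduli -1 + (1/11)*sqrt(209) and 1 + (1/11)*sqrt(209).
The radius of convergence is the smallest modulus among the singular points: -1 + (1/11)*sqrt(209).


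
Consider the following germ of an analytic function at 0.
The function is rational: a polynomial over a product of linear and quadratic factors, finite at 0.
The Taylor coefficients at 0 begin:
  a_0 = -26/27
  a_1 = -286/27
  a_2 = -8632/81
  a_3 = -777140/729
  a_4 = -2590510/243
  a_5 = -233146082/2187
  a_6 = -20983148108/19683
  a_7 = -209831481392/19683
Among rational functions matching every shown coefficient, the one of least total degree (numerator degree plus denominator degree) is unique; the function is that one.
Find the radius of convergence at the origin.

No rational of total degree below 4 reproduces all 8 coefficients; solving the [0/4] Pade equations on them gives f(ρ) = -13/(5*(ρ - 3)**3*(ρ - 1/10)), whose expansion matches every shown term.
Denominator factor (ρ - 1/10): pole of order 1 at 1/10, modulus 1/10.
Denominator factor (ρ - 3)^3: pole of order 3 at 3, modulus 3.
The radius of convergence is the smallest modulus among the singular points: 1/10.

The radius of convergence is 1/10.


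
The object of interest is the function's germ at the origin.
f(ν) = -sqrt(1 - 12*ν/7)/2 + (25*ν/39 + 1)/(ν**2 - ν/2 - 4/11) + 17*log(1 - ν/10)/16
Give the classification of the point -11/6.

The point is a regular point.

Denominator factors: ν**2 - ν/2 - 4/11 = 775/198 at ν = -11/6 — none vanishes.
Branch term log(1 - ν/(10)): argument at -11/6 is 71/60, nonzero, so -11/6 is not its branch point (a point on a principal cut is still regular for the continued germ).
Branch term sqrt(1 - ν/(7/12)): argument at -11/6 is 29/7, nonzero, so -11/6 is not its branch point (a point on a principal cut is still regular for the continued germ).
So the germ continues analytically to -11/6.


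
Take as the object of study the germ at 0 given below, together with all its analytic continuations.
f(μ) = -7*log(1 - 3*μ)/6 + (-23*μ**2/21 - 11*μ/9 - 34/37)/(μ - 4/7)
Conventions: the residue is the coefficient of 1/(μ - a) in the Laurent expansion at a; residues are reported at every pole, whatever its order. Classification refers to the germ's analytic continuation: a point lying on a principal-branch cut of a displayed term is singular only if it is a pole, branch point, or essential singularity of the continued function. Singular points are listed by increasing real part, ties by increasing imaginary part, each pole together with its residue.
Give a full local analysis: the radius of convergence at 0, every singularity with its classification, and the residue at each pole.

Radius of convergence at 0: 1/3.
At 1/3: a logarithmic branch point.
At 4/7: a pole of order 1; residue -225578/114219.

Denominator factor (μ - 4/7): pole of order 1 at 4/7, modulus 4/7.
Branch term (-7/6)*log(1 - μ/(1/3)): its argument vanishes at μ = 1/3, a logarithmic branch point, modulus 1/3.
The radius of convergence is the smallest modulus among the singular points: 1/3.
The branch term is analytic at 4/7 and contributes nothing to the residue; only the rational part matters.
At the order-1 pole 4/7 set g(μ) = (μ - (4/7))*(rational part) = -23*μ**2/21 - 11*μ/9 - 34/37.
Simple pole: residue = g(a) at a = 4/7, which is -225578/114219.
List the singular points by increasing real part (a conjugate pair: the negative imaginary part first).


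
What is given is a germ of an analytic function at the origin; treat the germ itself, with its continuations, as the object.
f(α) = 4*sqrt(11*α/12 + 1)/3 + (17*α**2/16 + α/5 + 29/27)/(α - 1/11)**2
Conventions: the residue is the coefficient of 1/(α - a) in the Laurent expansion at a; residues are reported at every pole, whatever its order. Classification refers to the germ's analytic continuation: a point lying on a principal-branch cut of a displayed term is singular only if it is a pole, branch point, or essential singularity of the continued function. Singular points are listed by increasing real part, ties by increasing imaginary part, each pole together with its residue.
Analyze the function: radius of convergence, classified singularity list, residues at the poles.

Radius of convergence at 0: 1/11.
At -12/11: an algebraic (square-root) branch point.
At 1/11: a pole of order 2; residue 173/440.

Denominator factor (α - 1/11)^2: pole of order 2 at 1/11, modulus 1/11.
Branch term (4/3)*sqrt(1 - α/(-12/11)): its argument vanishes at α = -12/11, a square-root branch point, modulus 12/11.
The radius of convergence is the smallest modulus among the singular points: 1/11.
The branch term is analytic at 1/11 and contributes nothing to the residue; only the rational part matters.
At the order-2 pole 1/11 set g(α) = (α - (1/11))^2*(rational part) = 17*α**2/16 + α/5 + 29/27.
Order-2 pole: residue = g'(a); g'(1/11) = 173/440, so the residue is 173/440.
List the singular points by increasing real part (a conjugate pair: the negative imaginary part first).


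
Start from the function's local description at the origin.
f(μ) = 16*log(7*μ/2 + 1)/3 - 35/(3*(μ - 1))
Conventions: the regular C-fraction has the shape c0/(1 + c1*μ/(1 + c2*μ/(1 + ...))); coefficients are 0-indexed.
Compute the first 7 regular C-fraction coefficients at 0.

The regular C-fraction coefficients are [35/3, -13/5, 214/65, 3065/4173, 491777/1574184, 350982149/84324280, -3068206603/1151084885].

Taylor coefficients (expand at 0): a_0 = 35/3, a_1 = 91/3, a_2 = -21, a_3 = 791/9, a_4 = -2261/12, a_5 = 5719/10, a_6 = -116809/72.
c0 = a_0 = 35/3. Peel one level at a time: if S = 1 + c*μ/S' with S'(0) = 1, then c is the μ-coefficient of S and S' = c*μ/(S - 1).
S_1 = c0/f = 1 + (-13/5)*μ + (214/25)*μ^2 + ...; c1 = -13/5.
S_2 = c1*μ/(S_1 - 1) = 1 + (214/65)*μ + (-1226/507)*μ^2 + ...; c2 = 214/65.
S_3 = c2*μ/(S_2 - 1) = 1 + (3065/4173)*μ + (-189145/824328)*μ^2 + ...; c3 = 3065/4173.
S_4 = c3*μ/(S_3 - 1) = 1 + (491777/1574184)*μ + (-469069601/360738240)*μ^2 + ...; c4 = 491777/1574184.
S_5 = c4*μ/(S_4 - 1) = 1 + (350982149/84324280)*μ + (26242426133/2365344200)*μ^2 + ...; c5 = 350982149/84324280.
S_6 = c5*μ/(S_5 - 1) = 1 + (-3068206603/1151084885)*μ + ...; c6 = -3068206603/1151084885.


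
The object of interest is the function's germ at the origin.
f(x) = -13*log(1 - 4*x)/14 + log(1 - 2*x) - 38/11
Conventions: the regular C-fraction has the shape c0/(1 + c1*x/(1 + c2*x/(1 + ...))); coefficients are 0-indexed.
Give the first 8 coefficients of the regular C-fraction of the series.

The regular C-fraction coefficients are [-38/11, 66/133, -2923/798, 133/17538, 79386/2923, -2034408/66155, 1430171/34532910, 1071883003/5225844834].

Taylor coefficients (expand at 0): a_0 = -38/11, a_1 = 12/7, a_2 = 38/7, a_3 = 120/7, a_4 = 388/7, a_5 = 6432/35, a_6 = 13088/21, a_7 = 105600/49.
c0 = a_0 = -38/11. Peel one level at a time: if S = 1 + c*x/S' with S'(0) = 1, then c is the x-coefficient of S and S' = c*x/(S - 1).
S_1 = c0/f = 1 + (66/133)*x + (32153/17689)*x^2 + ...; c1 = 66/133.
S_2 = c1*x/(S_1 - 1) = 1 + (-2923/798)*x + (1/36)*x^2 + ...; c2 = -2923/798.
S_3 = c2*x/(S_2 - 1) = 1 + (133/17538)*x + (-1759723/8543929)*x^2 + ...; c3 = 133/17538.
S_4 = c3*x/(S_3 - 1) = 1 + (79386/2923)*x + (4176/5)*x^2 + ...; c4 = 79386/2923.
S_5 = c4*x/(S_4 - 1) = 1 + (-2034408/66155)*x + (16721559332/13129452075)*x^2 + ...; c5 = -2034408/66155.
S_6 = c5*x/(S_5 - 1) = 1 + (1430171/34532910)*x + (-81013/9536940)*x^2 + ...; c6 = 1430171/34532910.
S_7 = c6*x/(S_6 - 1) = 1 + (1071883003/5225844834)*x + ...; c7 = 1071883003/5225844834.


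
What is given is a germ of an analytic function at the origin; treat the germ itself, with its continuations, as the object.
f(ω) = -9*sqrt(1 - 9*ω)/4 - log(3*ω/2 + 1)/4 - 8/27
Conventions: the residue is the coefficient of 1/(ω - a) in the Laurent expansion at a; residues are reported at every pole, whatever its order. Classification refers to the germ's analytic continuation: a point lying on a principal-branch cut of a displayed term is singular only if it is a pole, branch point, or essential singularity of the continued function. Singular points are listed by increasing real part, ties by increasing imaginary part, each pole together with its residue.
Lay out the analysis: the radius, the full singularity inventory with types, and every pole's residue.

Radius of convergence at 0: 1/9.
At -2/3: a logarithmic branch point.
At 1/9: an algebraic (square-root) branch point.

Branch term (-9/4)*sqrt(1 - ω/(1/9)): its argument vanishes at ω = 1/9, a square-root branch point, modulus 1/9.
Branch term (-1/4)*log(1 - ω/(-2/3)): its argument vanishes at ω = -2/3, a logarithmic branch point, modulus 2/3.
The radius of convergence is the smallest modulus among the singular points: 1/9.
List the singular points by increasing real part (a conjugate pair: the negative imaginary part first).


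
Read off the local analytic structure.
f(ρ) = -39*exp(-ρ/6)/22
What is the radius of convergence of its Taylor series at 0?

The factor exp(-ρ/6) is entire and contributes no finite singular point.
The polynomial part has no poles.
No finite singular points: the Taylor series at 0 converges everywhere.

The radius of convergence is infinite.


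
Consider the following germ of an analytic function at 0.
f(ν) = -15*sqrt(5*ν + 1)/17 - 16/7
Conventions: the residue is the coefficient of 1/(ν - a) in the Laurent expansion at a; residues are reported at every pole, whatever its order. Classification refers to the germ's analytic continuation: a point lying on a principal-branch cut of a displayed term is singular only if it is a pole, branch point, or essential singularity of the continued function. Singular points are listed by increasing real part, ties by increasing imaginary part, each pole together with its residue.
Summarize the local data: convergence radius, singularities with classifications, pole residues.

Radius of convergence at 0: 1/5.
At -1/5: an algebraic (square-root) branch point.

Branch term (-15/17)*sqrt(1 - ν/(-1/5)): its argument vanishes at ν = -1/5, a square-root branch point, modulus 1/5.
The radius of convergence is the smallest modulus among the singular points: 1/5.


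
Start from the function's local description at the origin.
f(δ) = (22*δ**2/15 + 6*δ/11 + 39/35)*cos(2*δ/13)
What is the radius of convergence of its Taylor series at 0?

The factor cos(2*δ/13) is entire and contributes no finite singular point.
The polynomial part has no poles.
No finite singular points: the Taylor series at 0 converges everywhere.

The radius of convergence is infinite.


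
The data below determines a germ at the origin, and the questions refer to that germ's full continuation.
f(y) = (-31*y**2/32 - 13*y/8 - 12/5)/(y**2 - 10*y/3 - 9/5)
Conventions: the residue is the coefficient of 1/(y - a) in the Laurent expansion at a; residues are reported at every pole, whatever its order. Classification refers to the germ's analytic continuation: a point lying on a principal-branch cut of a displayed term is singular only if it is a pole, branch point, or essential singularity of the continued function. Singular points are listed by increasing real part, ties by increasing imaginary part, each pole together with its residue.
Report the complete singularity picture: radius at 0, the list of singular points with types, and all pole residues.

Radius of convergence at 0: -5/3 + (1/15)*sqrt(1030).
At 5/3 - (1/15)*sqrt(1030): a pole of order 1; residue -233/96 + (17617/197760)*sqrt(1030).
At 5/3 + (1/15)*sqrt(1030): a pole of order 1; residue -233/96 - (17617/197760)*sqrt(1030).

Denominator factor (y**2 - 10*y/3 - 9/5): discriminant 824/45, real irrational roots 5/3 + (1/15)*sqrt(1030) and 5/3 - (1/15)*sqrt(1030); poles of order 1, moduli 5/3 + (1/15)*sqrt(1030) and -5/3 + (1/15)*sqrt(1030).
The radius of convergence is the smallest modulus among the singular points: -5/3 + (1/15)*sqrt(1030).
The factor y**2 - 10*y/3 - 9/5 splits as (y - a)(y - a') with a = 5/3 - (1/15)*sqrt(1030), a' = 5/3 + (1/15)*sqrt(1030). At the order-1 pole a set g(y) = (y - a)*f(y) = [-31*y**2/32 - 13*y/8 - 12/5] / (y - a').
Simple pole: residue = g(a) at a = 5/3 - (1/15)*sqrt(1030), which is -233/96 + (17617/197760)*sqrt(1030).
The factor y**2 - 10*y/3 - 9/5 splits as (y - a)(y - a') with a = 5/3 + (1/15)*sqrt(1030), a' = 5/3 - (1/15)*sqrt(1030). At the order-1 pole a set g(y) = (y - a)*f(y) = [-31*y**2/32 - 13*y/8 - 12/5] / (y - a').
Simple pole: residue = g(a) at a = 5/3 + (1/15)*sqrt(1030), which is -233/96 - (17617/197760)*sqrt(1030).
List the singular points by increasing real part (a conjugate pair: the negative imaginary part first).


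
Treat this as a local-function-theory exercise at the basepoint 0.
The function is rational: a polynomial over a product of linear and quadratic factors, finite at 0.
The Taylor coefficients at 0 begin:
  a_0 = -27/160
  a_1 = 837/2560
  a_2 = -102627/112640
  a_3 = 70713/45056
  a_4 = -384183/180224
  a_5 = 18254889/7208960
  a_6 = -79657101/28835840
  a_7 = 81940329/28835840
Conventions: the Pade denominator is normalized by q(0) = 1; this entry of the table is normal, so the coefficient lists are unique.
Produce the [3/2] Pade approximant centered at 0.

The Pade approximant has numerator coefficients [-27/160, -21590577/2292492800, -89570240559/201739366400, 89570240559/806957465600]; denominator coefficients [1, 14280153/7164040, 3134817/2865616].

Taylor coefficients needed (read off): a_0 = -27/160, a_1 = 837/2560, a_2 = -102627/112640, a_3 = 70713/45056, a_4 = -384183/180224, a_5 = 18254889/7208960.
Write the denominator as Q(v) = 1 + q1*v + q2*v^2. Requiring Q*f - P = O(v^6) with deg P <= 3 kills the coefficients of v^4..v^5 in Q*f:
  v^4: a_4 + q1*a_3 + q2*a_2 = 0, i.e. -384183/180224 + (70713/45056)*q1 + (-102627/112640)*q2 = 0.
  v^5: a_5 + q1*a_4 + q2*a_3 = 0, i.e. 18254889/7208960 + (-384183/180224)*q1 + (70713/45056)*q2 = 0.
Solving this linear system: q1 = 14280153/7164040, q2 = 3134817/2865616.
The numerator is Q*f truncated at degree 3: P0 = a_0 = -27/160; P1 = a_1 + q1*a_0 = -21590577/2292492800; P2 = a_2 + q1*a_1 + q2*a_0 = -89570240559/201739366400; P3 = a_3 + q1*a_2 + q2*a_1 = 89570240559/806957465600.


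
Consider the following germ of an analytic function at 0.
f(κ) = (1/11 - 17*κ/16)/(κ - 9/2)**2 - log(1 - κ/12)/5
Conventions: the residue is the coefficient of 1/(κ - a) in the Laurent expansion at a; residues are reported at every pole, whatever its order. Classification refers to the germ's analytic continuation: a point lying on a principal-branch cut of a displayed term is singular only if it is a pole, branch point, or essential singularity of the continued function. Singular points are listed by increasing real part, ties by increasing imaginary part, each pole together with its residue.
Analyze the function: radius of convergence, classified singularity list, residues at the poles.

Denominator factor (κ - 9/2)^2: pole of order 2 at 9/2, modulus 9/2.
Branch term (-1/5)*log(1 - κ/(12)): its argument vanishes at κ = 12, a logarithmic branch point, modulus 12.
The radius of convergence is the smallest modulus among the singular points: 9/2.
The branch term is analytic at 9/2 and contributes nothing to the residue; only the rational part matters.
At the order-2 pole 9/2 set g(κ) = (κ - (9/2))^2*(rational part) = 1/11 - 17*κ/16.
Order-2 pole: residue = g'(a); g'(9/2) = -17/16, so the residue is -17/16.
List the singular points by increasing real part (a conjugate pair: the negative imaginary part first).

Radius of convergence at 0: 9/2.
At 9/2: a pole of order 2; residue -17/16.
At 12: a logarithmic branch point.


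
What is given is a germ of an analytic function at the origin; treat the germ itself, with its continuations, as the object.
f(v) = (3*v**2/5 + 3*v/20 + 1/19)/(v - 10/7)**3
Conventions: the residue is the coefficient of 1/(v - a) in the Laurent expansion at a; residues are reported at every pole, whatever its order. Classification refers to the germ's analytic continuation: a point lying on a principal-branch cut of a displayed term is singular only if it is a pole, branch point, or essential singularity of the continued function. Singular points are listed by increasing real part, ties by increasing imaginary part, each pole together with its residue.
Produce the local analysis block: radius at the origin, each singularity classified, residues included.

Radius of convergence at 0: 10/7.
At 10/7: a pole of order 3; residue 3/5.

Denominator factor (v - 10/7)^3: pole of order 3 at 10/7, modulus 10/7.
The radius of convergence is the smallest modulus among the singular points: 10/7.
At the order-3 pole 10/7 set g(v) = (v - (10/7))^3*f(v) = 3*v**2/5 + 3*v/20 + 1/19.
Order-3 pole: residue = g''(a)/2; g''(10/7) = 6/5, so the residue is 3/5.


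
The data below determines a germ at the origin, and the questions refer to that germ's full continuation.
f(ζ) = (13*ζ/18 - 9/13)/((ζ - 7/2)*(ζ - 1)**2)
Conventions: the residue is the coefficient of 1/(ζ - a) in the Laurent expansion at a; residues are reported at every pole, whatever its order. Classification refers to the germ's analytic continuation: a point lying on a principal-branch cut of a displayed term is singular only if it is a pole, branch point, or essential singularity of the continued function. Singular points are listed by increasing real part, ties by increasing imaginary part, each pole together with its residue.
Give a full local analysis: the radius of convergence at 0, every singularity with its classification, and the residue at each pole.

Denominator factor (ζ - 1)^2: pole of order 2 at 1, modulus 1.
Denominator factor (ζ - 7/2): pole of order 1 at 7/2, modulus 7/2.
The radius of convergence is the smallest modulus among the singular points: 1.
At the order-2 pole 1 set g(ζ) = (ζ - (1))^2*f(ζ) = (13*ζ/18 - 9/13)/(ζ - 7/2).
Order-2 pole: residue = g'(a); g'(1) = -859/2925, so the residue is -859/2925.
At the order-1 pole 7/2 set g(ζ) = (ζ - (7/2))*f(ζ) = (13*ζ/18 - 9/13)/(ζ - 1)**2.
Simple pole: residue = g(a) at a = 7/2, which is 859/2925.
List the singular points by increasing real part (a conjugate pair: the negative imaginary part first).

Radius of convergence at 0: 1.
At 1: a pole of order 2; residue -859/2925.
At 7/2: a pole of order 1; residue 859/2925.


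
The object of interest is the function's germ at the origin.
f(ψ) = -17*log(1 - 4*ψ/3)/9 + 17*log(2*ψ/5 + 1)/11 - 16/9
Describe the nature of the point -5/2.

The point is a logarithmic branch point.

The term (17/11)*log(1 - ψ/(-5/2)) has argument 1 - -5/2/(-5/2) = 0 at -5/2: a logarithmic (infinitely-sheeted) branch point; the remaining terms are analytic or single-valued there.


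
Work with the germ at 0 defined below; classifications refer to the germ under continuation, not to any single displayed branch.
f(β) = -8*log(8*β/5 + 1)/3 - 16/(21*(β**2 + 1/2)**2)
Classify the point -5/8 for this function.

The point is a logarithmic branch point.

The term (-8/3)*log(1 - β/(-5/8)) has argument 1 - -5/8/(-5/8) = 0 at -5/8: a logarithmic (infinitely-sheeted) branch point; the remaining terms are analytic or single-valued there.


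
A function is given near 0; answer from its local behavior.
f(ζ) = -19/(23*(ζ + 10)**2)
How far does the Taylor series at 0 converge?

Denominator factor (ζ + 10)^2: pole of order 2 at -10, modulus 10.
The radius of convergence is the smallest modulus among the singular points: 10.

The radius of convergence is 10.


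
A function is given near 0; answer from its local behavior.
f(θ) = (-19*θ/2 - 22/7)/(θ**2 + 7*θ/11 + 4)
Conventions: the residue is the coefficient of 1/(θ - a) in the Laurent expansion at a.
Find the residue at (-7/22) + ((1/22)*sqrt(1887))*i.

The residue is (-19/4) + ((1/1428)*sqrt(1887))*i.

The factor θ**2 + 7*θ/11 + 4 splits as (θ - a)(θ - a') with a = (-7/22) + ((1/22)*sqrt(1887))*i, a' = (-7/22) - ((1/22)*sqrt(1887))*i. At the order-1 pole a set g(θ) = (θ - a)*f(θ) = [-19*θ/2 - 22/7] / (θ - a').
Simple pole: residue = g(a) at a = (-7/22) + ((1/22)*sqrt(1887))*i, which is (-19/4) + ((1/1428)*sqrt(1887))*i.


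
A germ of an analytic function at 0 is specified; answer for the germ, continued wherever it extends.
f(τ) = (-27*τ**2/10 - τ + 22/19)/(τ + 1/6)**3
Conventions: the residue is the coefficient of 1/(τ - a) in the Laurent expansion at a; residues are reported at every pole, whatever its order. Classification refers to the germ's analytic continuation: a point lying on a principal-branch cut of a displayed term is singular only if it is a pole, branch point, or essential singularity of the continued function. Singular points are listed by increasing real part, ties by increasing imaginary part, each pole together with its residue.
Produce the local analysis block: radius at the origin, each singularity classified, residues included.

Denominator factor (τ + 1/6)^3: pole of order 3 at -1/6, modulus 1/6.
The radius of convergence is the smallest modulus among the singular points: 1/6.
At the order-3 pole -1/6 set g(τ) = (τ - (-1/6))^3*f(τ) = -27*τ**2/10 - τ + 22/19.
Order-3 pole: residue = g''(a)/2; g''(-1/6) = -27/5, so the residue is -27/10.

Radius of convergence at 0: 1/6.
At -1/6: a pole of order 3; residue -27/10.


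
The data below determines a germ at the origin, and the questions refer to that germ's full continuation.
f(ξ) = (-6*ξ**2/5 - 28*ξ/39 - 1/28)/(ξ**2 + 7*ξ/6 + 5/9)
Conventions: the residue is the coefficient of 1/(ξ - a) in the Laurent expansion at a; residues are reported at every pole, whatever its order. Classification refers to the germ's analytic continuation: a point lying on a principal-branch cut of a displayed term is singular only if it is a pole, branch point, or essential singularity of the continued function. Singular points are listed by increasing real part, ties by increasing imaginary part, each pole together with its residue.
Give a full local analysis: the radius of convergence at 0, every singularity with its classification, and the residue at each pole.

Denominator factor (ξ**2 + 7*ξ/6 + 5/9): discriminant -31/36, complex-conjugate roots (-7/12) + ((1/12)*sqrt(31))*i and (-7/12) - ((1/12)*sqrt(31))*i; poles of order 1, moduli (1/3)*sqrt(5) and (1/3)*sqrt(5).
The radius of convergence is the smallest modulus among the singular points: (1/3)*sqrt(5).
The factor ξ**2 + 7*ξ/6 + 5/9 splits as (ξ - a)(ξ - a') with a = (-7/12) - ((1/12)*sqrt(31))*i, a' = (-7/12) + ((1/12)*sqrt(31))*i. At the order-1 pole a set g(ξ) = (ξ - a)*f(ξ) = [-6*ξ**2/5 - 28*ξ/39 - 1/28] / (ξ - a').
Simple pole: residue = g(a) at a = (-7/12) - ((1/12)*sqrt(31))*i, which is (133/390) + ((1909/42315)*sqrt(31))*i.
The factor ξ**2 + 7*ξ/6 + 5/9 splits as (ξ - a)(ξ - a') with a = (-7/12) + ((1/12)*sqrt(31))*i, a' = (-7/12) - ((1/12)*sqrt(31))*i. At the order-1 pole a set g(ξ) = (ξ - a)*f(ξ) = [-6*ξ**2/5 - 28*ξ/39 - 1/28] / (ξ - a').
Simple pole: residue = g(a) at a = (-7/12) + ((1/12)*sqrt(31))*i, which is (133/390) - ((1909/42315)*sqrt(31))*i.
List the singular points by increasing real part (a conjugate pair: the negative imaginary part first).

Radius of convergence at 0: (1/3)*sqrt(5).
At (-7/12) - ((1/12)*sqrt(31))*i: a pole of order 1; residue (133/390) + ((1909/42315)*sqrt(31))*i.
At (-7/12) + ((1/12)*sqrt(31))*i: a pole of order 1; residue (133/390) - ((1909/42315)*sqrt(31))*i.


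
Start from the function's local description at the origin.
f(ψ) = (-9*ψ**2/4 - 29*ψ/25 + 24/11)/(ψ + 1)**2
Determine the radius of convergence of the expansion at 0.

The radius of convergence is 1.

Denominator factor (ψ + 1)^2: pole of order 2 at -1, modulus 1.
The radius of convergence is the smallest modulus among the singular points: 1.


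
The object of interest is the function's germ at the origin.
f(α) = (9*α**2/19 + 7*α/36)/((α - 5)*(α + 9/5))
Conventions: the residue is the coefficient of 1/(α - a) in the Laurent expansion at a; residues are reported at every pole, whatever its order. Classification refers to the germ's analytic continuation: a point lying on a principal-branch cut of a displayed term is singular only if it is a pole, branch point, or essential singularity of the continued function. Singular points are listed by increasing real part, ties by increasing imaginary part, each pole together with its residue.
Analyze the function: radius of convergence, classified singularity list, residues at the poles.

Denominator factor (α + 9/5): pole of order 1 at -9/5, modulus 9/5.
Denominator factor (α - 5): pole of order 1 at 5, modulus 5.
The radius of convergence is the smallest modulus among the singular points: 9/5.
At the order-1 pole -9/5 set g(α) = (α - (-9/5))*f(α) = (9*α**2/19 + 7*α/36)/(α - 5).
Simple pole: residue = g(a) at a = -9/5, which is -2251/12920.
At the order-1 pole 5 set g(α) = (α - (5))*f(α) = (9*α**2/19 + 7*α/36)/(α + 9/5).
Simple pole: residue = g(a) at a = 5, which is 43825/23256.
List the singular points by increasing real part (a conjugate pair: the negative imaginary part first).

Radius of convergence at 0: 9/5.
At -9/5: a pole of order 1; residue -2251/12920.
At 5: a pole of order 1; residue 43825/23256.


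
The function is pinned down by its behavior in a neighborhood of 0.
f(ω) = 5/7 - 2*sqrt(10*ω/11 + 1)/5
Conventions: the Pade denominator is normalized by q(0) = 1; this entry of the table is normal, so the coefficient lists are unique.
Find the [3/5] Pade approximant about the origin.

Taylor coefficients needed (expand at 0): a_0 = 11/35, a_1 = -2/11, a_2 = 5/121, a_3 = -25/1331, a_4 = 625/58564, a_5 = -4375/644204, a_6 = 65625/14172488, a_7 = -46875/14172488, a_8 = 3046875/1247178944.
Write the denominator as Q(ω) = 1 + q1*ω + q2*ω^2 + q3*ω^3 + q4*ω^4 + q5*ω^5. Requiring Q*f - P = O(ω^9) with deg P <= 3 kills the coefficients of ω^4..ω^8 in Q*f:
  ω^4: a_4 + q1*a_3 + q2*a_2 + q3*a_1 + q4*a_0 = 0, i.e. 625/58564 + (-25/1331)*q1 + (5/121)*q2 + (-2/11)*q3 + (11/35)*q4 = 0.
  ω^5: a_5 + q1*a_4 + q2*a_3 + q3*a_2 + q4*a_1 + q5*a_0 = 0, i.e. -4375/644204 + (625/58564)*q1 + (-25/1331)*q2 + (5/121)*q3 + (-2/11)*q4 + (11/35)*q5 = 0.
  ω^6: a_6 + q1*a_5 + q2*a_4 + q3*a_3 + q4*a_2 + q5*a_1 = 0, i.e. 65625/14172488 + (-4375/644204)*q1 + (625/58564)*q2 + (-25/1331)*q3 + (5/121)*q4 + (-2/11)*q5 = 0.
  ω^7: a_7 + q1*a_6 + q2*a_5 + q3*a_4 + q4*a_3 + q5*a_2 = 0, i.e. -46875/14172488 + (65625/14172488)*q1 + (-4375/644204)*q2 + (625/58564)*q3 + (-25/1331)*q4 + (5/121)*q5 = 0.
  ω^8: a_8 + q1*a_7 + q2*a_6 + q3*a_5 + q4*a_4 + q5*a_3 = 0, i.e. 3046875/1247178944 + (-46875/14172488)*q1 + (65625/14172488)*q2 + (-4375/644204)*q3 + (625/58564)*q4 + (-25/1331)*q5 = 0.
Solving this linear system: q1 = 234875/170808, q2 = 938125/1878888, q3 = 1128125/41335536, q4 = -371875/227345448, q5 = 2209375/10003199712.
The numerator is Q*f truncated at degree 3: P0 = a_0 = 11/35; P1 = a_1 + q1*a_0 = 299333/1195656; P2 = a_2 + q1*a_1 + q2*a_0 = -226965/4384072; P3 = a_3 + q1*a_2 + q2*a_1 + q3*a_0 = -4259725/96449584.

The Pade approximant has numerator coefficients [11/35, 299333/1195656, -226965/4384072, -4259725/96449584]; denominator coefficients [1, 234875/170808, 938125/1878888, 1128125/41335536, -371875/227345448, 2209375/10003199712].


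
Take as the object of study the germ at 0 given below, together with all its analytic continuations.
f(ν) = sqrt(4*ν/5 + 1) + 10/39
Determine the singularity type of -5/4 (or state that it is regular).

The point is an algebraic (square-root) branch point.

The term (1)*sqrt(1 - ν/(-5/4)) has argument 1 - -5/4/(-5/4) = 0 at -5/4: a square-root (algebraic, two-sheeted) branch point; the remaining terms are analytic or single-valued there.


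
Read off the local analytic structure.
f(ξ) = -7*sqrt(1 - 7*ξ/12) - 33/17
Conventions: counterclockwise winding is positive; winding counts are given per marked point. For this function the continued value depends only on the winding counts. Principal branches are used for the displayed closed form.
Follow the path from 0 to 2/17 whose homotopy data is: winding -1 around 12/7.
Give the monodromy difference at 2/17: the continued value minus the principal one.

Continued minus principal equals (7/51)*sqrt(9690).

The rational part is single-valued and drops out of the difference; each branch term changes only by its own monodromy.
(-7)*sqrt(1 - ξ/(12/7)): winding -1 is odd, the square root flips sign, contributing -2*(-7)*sqrt(1 - (2/17)/(12/7)) = -2*(-7)*sqrt(95/102) = (7/51)*sqrt(9690).
Summing the contributions at ξ = 2/17 gives (7/51)*sqrt(9690).
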